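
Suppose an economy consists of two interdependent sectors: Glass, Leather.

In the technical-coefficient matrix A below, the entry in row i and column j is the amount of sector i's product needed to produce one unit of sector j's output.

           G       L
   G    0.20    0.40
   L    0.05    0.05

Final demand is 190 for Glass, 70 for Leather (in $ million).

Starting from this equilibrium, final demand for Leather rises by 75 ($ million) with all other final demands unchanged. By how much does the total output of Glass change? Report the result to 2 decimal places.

I − A =
  [   0.80    -0.40]
  [  -0.05     0.95]
det(I−A) = (0.80)(0.95) − (-0.40)(-0.05) = 0.7400
adj(I−A) = [[0.95, 0.40], [0.05, 0.80]]
(I − A)⁻¹ = adj(I−A) / det(I−A) ≈
  [   1.2838     0.5405]
  [   0.0676     1.0811]
Δx = (I − A)⁻¹ Δd with Δd having +75 in the Leather component and 0 elsewhere.
So Δx_G = L_GL · (+75), where L_GL = adj(I−A)_GL / det(I−A) = 0.40 / 0.7400.
Δx_G = 0.40 × (+75) / 0.7400 = 30.00 / 0.7400 ≈ 40.54.

Δx_G = 40.54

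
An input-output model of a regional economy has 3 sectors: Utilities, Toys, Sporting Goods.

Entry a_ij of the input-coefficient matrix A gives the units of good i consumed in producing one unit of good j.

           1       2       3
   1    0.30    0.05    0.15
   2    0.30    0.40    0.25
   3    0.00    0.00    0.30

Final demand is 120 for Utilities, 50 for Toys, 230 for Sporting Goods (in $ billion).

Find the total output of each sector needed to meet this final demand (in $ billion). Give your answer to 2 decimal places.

x_1 = 267.11, x_2 = 353.79, x_3 = 328.57

I − A =
  [   0.70    -0.05    -0.15]
  [  -0.30     0.60    -0.25]
  [   0.00     0.00     0.70]
Cofactors of I−A, C_ij = (−1)^(i+j)·(minor ij) (rows/columns in the sector order above):
  C_11 = (0.60)(0.70) − (-0.25)(0.00) = 0.4200
  C_12 = −[(-0.30)(0.70) − (-0.25)(0.00)] = 0.2100
  C_13 = (-0.30)(0.00) − (0.60)(0.00) = 0.0000
  C_21 = −[(-0.05)(0.70) − (-0.15)(0.00)] = 0.0350
  C_22 = (0.70)(0.70) − (-0.15)(0.00) = 0.4900
  C_23 = −[(0.70)(0.00) − (-0.05)(0.00)] = 0.0000
  C_31 = (-0.05)(-0.25) − (-0.15)(0.60) = 0.1025
  C_32 = −[(0.70)(-0.25) − (-0.15)(-0.30)] = 0.2200
  C_33 = (0.70)(0.60) − (-0.05)(-0.30) = 0.4050
det(I−A) = Σ_j (I−A)_1j·C_1j = (0.70)(0.4200) + (-0.05)(0.2100) + (-0.15)(0.0000) = 0.2835
adj(I−A) = Cᵀ =
  [ 0.4200   0.0350   0.1025]
  [ 0.2100   0.4900   0.2200]
  [ 0.0000   0.0000   0.4050]
(I − A)⁻¹ = adj(I−A) / det(I−A) ≈
  [   1.4815     0.1235     0.3616]
  [   0.7407     1.7284     0.7760]
  [   0.0000     0.0000     1.4286]
x = (I − A)⁻¹ d = adj(I−A)·d / det(I−A), with det(I−A) = 0.2835:
  x_1 = (0.4200·120 + 0.0350·50 + 0.1025·230) / 0.2835 = 75.725 / 0.2835 ≈ 267.11
  x_2 = (0.2100·120 + 0.4900·50 + 0.2200·230) / 0.2835 = 100.30 / 0.2835 ≈ 353.79
  x_3 = (0.0000·120 + 0.0000·50 + 0.4050·230) / 0.2835 = 93.15 / 0.2835 ≈ 328.57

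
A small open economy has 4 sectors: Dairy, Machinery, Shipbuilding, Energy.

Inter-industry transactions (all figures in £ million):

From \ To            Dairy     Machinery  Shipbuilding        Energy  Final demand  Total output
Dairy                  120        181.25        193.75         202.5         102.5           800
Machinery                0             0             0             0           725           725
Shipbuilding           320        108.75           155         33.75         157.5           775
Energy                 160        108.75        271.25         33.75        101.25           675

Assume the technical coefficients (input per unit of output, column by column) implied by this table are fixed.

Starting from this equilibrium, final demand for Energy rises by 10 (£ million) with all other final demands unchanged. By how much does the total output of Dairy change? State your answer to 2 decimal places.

Technical coefficients a_ij = z_ij / X_j:
  a_11 = 120/800 = 0.15, a_21 = 0/800 = 0.00, a_31 = 320/800 = 0.40, a_41 = 160/800 = 0.20
  a_12 = 181.25/725 = 0.25, a_22 = 0/725 = 0.00, a_32 = 108.75/725 = 0.15, a_42 = 108.75/725 = 0.15
  a_13 = 193.75/775 = 0.25, a_23 = 0/775 = 0.00, a_33 = 155/775 = 0.20, a_43 = 271.25/775 = 0.35
  a_14 = 202.5/675 = 0.30, a_24 = 0/675 = 0.00, a_34 = 33.75/675 = 0.05, a_44 = 33.75/675 = 0.05
I − A =
  [   0.85    -0.25    -0.25    -0.30]
  [   0.00     1.00     0.00     0.00]
  [  -0.40    -0.15     0.80    -0.05]
  [  -0.20    -0.15    -0.35     0.95]
Compute the cofactors C_ij = (−1)^(i+j)·(3×3 minor ij) of I−A; the adjugate is their transpose:
adj(I−A) = Cᵀ =
  [ 0.742500   0.274875   0.342500   0.252500]
  [ 0.000000   0.443625   0.000000   0.000000]
  [ 0.390000   0.234000   0.747500   0.162500]
  [ 0.300000   0.214125   0.347500   0.580000]
det(I−A) = Σ_j (I−A)_1j·C_1j = (0.85)(0.742500) + (-0.25)(0.000000) + (-0.25)(0.390000) + (-0.30)(0.300000) = 0.443625
(I − A)⁻¹ = adj(I−A) / det(I−A) ≈
  [   1.6737     0.6196     0.7720     0.5692]
  [   0.0000     1.0000     0.0000     0.0000]
  [   0.8791     0.5275     1.6850     0.3663]
  [   0.6762     0.4827     0.7833     1.3074]
Δx = (I − A)⁻¹ Δd with Δd having +10 in the Energy component and 0 elsewhere.
So Δx_1 = L_14 · (+10), where L_14 = adj(I−A)_14 / det(I−A) = 0.252500 / 0.443625.
Δx_1 = 0.252500 × (+10) / 0.443625 = 2.525 / 0.443625 ≈ 5.69.

Δx_1 = 5.69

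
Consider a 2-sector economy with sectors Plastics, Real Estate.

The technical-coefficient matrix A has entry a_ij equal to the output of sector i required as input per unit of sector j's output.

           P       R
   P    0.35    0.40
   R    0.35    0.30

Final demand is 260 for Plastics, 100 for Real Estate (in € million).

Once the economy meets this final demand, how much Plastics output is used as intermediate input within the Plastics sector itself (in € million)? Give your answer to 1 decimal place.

z_PP = 246.7

I − A =
  [   0.65    -0.40]
  [  -0.35     0.70]
det(I−A) = (0.65)(0.70) − (-0.40)(-0.35) = 0.3150
adj(I−A) = [[0.70, 0.40], [0.35, 0.65]]
(I − A)⁻¹ = adj(I−A) / det(I−A) ≈
  [   2.2222     1.2698]
  [   1.1111     2.0635]
First solve x = (I − A)⁻¹ d = adj(I−A)·d / det(I−A); in particular x_P = (0.70·260 + 0.40·100) / 0.3150 = 222.00 / 0.3150 ≈ 704.762.
Intermediate flow from P to P: z_PP = a_PP · x_P = 0.35 × 222.00 / 0.3150 = 77.70 / 0.3150 ≈ 246.7.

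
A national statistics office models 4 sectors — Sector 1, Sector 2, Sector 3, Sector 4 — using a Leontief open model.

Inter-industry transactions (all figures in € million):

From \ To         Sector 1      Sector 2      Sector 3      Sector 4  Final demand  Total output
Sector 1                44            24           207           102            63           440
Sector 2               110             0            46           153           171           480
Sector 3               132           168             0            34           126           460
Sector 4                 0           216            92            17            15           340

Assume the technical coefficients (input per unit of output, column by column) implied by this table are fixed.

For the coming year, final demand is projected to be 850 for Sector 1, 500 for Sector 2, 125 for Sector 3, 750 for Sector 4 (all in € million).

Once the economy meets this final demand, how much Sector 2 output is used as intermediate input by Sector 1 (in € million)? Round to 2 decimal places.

z_21 = 749.06

Technical coefficients a_ij = z_ij / X_j:
  a_11 = 44/440 = 0.10, a_21 = 110/440 = 0.25, a_31 = 132/440 = 0.30, a_41 = 0/440 = 0.00
  a_12 = 24/480 = 0.05, a_22 = 0/480 = 0.00, a_32 = 168/480 = 0.35, a_42 = 216/480 = 0.45
  a_13 = 207/460 = 0.45, a_23 = 46/460 = 0.10, a_33 = 0/460 = 0.00, a_43 = 92/460 = 0.20
  a_14 = 102/340 = 0.30, a_24 = 153/340 = 0.45, a_34 = 34/340 = 0.10, a_44 = 17/340 = 0.05
I − A =
  [   0.90    -0.05    -0.45    -0.30]
  [  -0.25     1.00    -0.10    -0.45]
  [  -0.30    -0.35     1.00    -0.10]
  [   0.00    -0.45    -0.20     0.95]
Compute the cofactors C_ij = (−1)^(i+j)·(3×3 minor ij) of I−A; the adjugate is their transpose:
adj(I−A) = Cᵀ =
  [ 0.658250   0.372375   0.419125   0.428375]
  [ 0.288000   0.690750   0.288375   0.448500]
  [ 0.318625   0.394500   0.627125   0.353500]
  [ 0.203500   0.410250   0.268625   0.680125]
det(I−A) = Σ_j (I−A)_1j·C_1j = (0.90)(0.658250) + (-0.05)(0.288000) + (-0.45)(0.318625) + (-0.30)(0.203500) = 0.37359375
(I − A)⁻¹ = adj(I−A) / det(I−A) ≈
  [   1.7619     0.9967     1.1219     1.1466]
  [   0.7709     1.8489     0.7719     1.2005]
  [   0.8529     1.0560     1.6786     0.9462]
  [   0.5447     1.0981     0.7190     1.8205]
First solve x = (I − A)⁻¹ d = adj(I−A)·d / det(I−A); in particular x_1 = (0.658250·850 + 0.372375·500 + 0.419125·125 + 0.428375·750) / 0.37359375 = 1119.371875 / 0.37359375 ≈ 2996.2275.
Intermediate flow from 2 to 1: z_21 = a_21 · x_1 = 0.25 × 1119.371875 / 0.37359375 = 279.84296875 / 0.37359375 ≈ 749.06.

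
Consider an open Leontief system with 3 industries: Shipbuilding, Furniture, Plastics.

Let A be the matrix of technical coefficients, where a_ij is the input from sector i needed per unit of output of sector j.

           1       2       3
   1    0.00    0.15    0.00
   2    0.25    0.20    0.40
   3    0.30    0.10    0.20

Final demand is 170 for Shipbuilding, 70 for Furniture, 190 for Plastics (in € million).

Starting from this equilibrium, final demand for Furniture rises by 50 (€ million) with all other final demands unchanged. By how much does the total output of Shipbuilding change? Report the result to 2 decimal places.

I − A =
  [   1.00    -0.15     0.00]
  [  -0.25     0.80    -0.40]
  [  -0.30    -0.10     0.80]
Cofactors of I−A, C_ij = (−1)^(i+j)·(minor ij) (rows/columns in the sector order above):
  C_11 = (0.80)(0.80) − (-0.40)(-0.10) = 0.6000
  C_12 = −[(-0.25)(0.80) − (-0.40)(-0.30)] = 0.3200
  C_13 = (-0.25)(-0.10) − (0.80)(-0.30) = 0.2650
  C_21 = −[(-0.15)(0.80) − (0.00)(-0.10)] = 0.1200
  C_22 = (1.00)(0.80) − (0.00)(-0.30) = 0.8000
  C_23 = −[(1.00)(-0.10) − (-0.15)(-0.30)] = 0.1450
  C_31 = (-0.15)(-0.40) − (0.00)(0.80) = 0.0600
  C_32 = −[(1.00)(-0.40) − (0.00)(-0.25)] = 0.4000
  C_33 = (1.00)(0.80) − (-0.15)(-0.25) = 0.7625
det(I−A) = Σ_j (I−A)_1j·C_1j = (1.00)(0.6000) + (-0.15)(0.3200) + (0.00)(0.2650) = 0.5520
adj(I−A) = Cᵀ =
  [ 0.6000   0.1200   0.0600]
  [ 0.3200   0.8000   0.4000]
  [ 0.2650   0.1450   0.7625]
(I − A)⁻¹ = adj(I−A) / det(I−A) ≈
  [   1.0870     0.2174     0.1087]
  [   0.5797     1.4493     0.7246]
  [   0.4801     0.2627     1.3813]
Δx = (I − A)⁻¹ Δd with Δd having +50 in the Furniture component and 0 elsewhere.
So Δx_1 = L_12 · (+50), where L_12 = adj(I−A)_12 / det(I−A) = 0.1200 / 0.5520.
Δx_1 = 0.1200 × (+50) / 0.5520 = 6.00 / 0.5520 ≈ 10.87.

Δx_1 = 10.87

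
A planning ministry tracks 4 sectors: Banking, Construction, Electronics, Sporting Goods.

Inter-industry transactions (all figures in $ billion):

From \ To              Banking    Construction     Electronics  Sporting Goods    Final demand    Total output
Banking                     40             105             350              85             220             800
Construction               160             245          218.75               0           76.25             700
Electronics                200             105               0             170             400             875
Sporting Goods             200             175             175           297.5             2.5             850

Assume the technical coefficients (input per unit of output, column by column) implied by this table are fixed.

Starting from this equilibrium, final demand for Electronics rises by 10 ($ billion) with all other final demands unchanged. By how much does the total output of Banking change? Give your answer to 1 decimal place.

Technical coefficients a_ij = z_ij / X_j:
  a_11 = 40/800 = 0.05, a_21 = 160/800 = 0.20, a_31 = 200/800 = 0.25, a_41 = 200/800 = 0.25
  a_12 = 105/700 = 0.15, a_22 = 245/700 = 0.35, a_32 = 105/700 = 0.15, a_42 = 175/700 = 0.25
  a_13 = 350/875 = 0.40, a_23 = 218.75/875 = 0.25, a_33 = 0/875 = 0.00, a_43 = 175/875 = 0.20
  a_14 = 85/850 = 0.10, a_24 = 0/850 = 0.00, a_34 = 170/850 = 0.20, a_44 = 297.5/850 = 0.35
I − A =
  [   0.95    -0.15    -0.40    -0.10]
  [  -0.20     0.65    -0.25     0.00]
  [  -0.25    -0.15     1.00    -0.20]
  [  -0.25    -0.25    -0.20     0.65]
Compute the cofactors C_ij = (−1)^(i+j)·(3×3 minor ij) of I−A; the adjugate is their transpose:
adj(I−A) = Cᵀ =
  [ 0.359625   0.178500   0.212625   0.120750]
  [ 0.175125   0.464500   0.204125   0.089750]
  [ 0.167625   0.174500   0.360625   0.136750]
  [ 0.257250   0.301000   0.271250   0.465500]
det(I−A) = Σ_j (I−A)_1j·C_1j = (0.95)(0.359625) + (-0.15)(0.175125) + (-0.40)(0.167625) + (-0.10)(0.257250) = 0.2226
(I − A)⁻¹ = adj(I−A) / det(I−A) ≈
  [   1.6156     0.8019     0.9552     0.5425]
  [   0.7867     2.0867     0.9170     0.4032]
  [   0.7530     0.7839     1.6201     0.6143]
  [   1.1557     1.3522     1.2186     2.0912]
Δx = (I − A)⁻¹ Δd with Δd having +10 in the Electronics component and 0 elsewhere.
So Δx_1 = L_13 · (+10), where L_13 = adj(I−A)_13 / det(I−A) = 0.212625 / 0.2226.
Δx_1 = 0.212625 × (+10) / 0.2226 = 2.12625 / 0.2226 ≈ 9.6.

Δx_1 = 9.6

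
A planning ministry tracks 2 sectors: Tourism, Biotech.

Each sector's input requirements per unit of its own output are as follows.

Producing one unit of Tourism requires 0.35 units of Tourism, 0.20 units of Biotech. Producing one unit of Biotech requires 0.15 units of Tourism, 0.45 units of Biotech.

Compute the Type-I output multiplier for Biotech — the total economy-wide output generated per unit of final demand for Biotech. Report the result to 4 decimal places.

I − A =
  [   0.65    -0.15]
  [  -0.20     0.55]
det(I−A) = (0.65)(0.55) − (-0.15)(-0.20) = 0.3275
adj(I−A) = [[0.55, 0.15], [0.20, 0.65]]
(I − A)⁻¹ = adj(I−A) / det(I−A) ≈
  [   1.67939     0.45802]
  [   0.61069     1.98473]
The output multiplier for sector j is the column-j sum of the Leontief inverse (I − A)⁻¹ = adj(I−A) / det(I−A).
Column 2 of adj(I−A): (0.15, 0.65); det(I−A) = 0.3275.
m_2 = (0.15 + 0.65) / 0.3275 = 0.80 / 0.3275 ≈ 2.4427.

m_2 = 2.4427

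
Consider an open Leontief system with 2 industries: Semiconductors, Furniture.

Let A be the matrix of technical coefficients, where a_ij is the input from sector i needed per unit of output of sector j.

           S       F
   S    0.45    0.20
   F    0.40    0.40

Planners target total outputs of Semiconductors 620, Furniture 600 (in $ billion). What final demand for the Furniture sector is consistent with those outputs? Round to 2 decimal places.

I − A =
  [   0.55    -0.20]
  [  -0.40     0.60]
d = (I − A) x:
  d_S = (+0.55)·620 + (-0.20)·600 = 221.00
  d_F = (-0.40)·620 + (+0.60)·600 = 112.00

d_F = 112.00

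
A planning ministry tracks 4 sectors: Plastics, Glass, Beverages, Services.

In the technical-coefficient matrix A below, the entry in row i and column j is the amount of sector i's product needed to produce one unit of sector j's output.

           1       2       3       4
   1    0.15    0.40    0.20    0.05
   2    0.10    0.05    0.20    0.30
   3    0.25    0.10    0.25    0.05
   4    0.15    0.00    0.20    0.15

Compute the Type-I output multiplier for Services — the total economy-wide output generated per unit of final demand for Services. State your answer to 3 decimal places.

I − A =
  [   0.85    -0.40    -0.20    -0.05]
  [  -0.10     0.95    -0.20    -0.30]
  [  -0.25    -0.10     0.75    -0.05]
  [  -0.15     0.00    -0.20     0.85]
Compute the cofactors C_ij = (−1)^(i+j)·(3×3 minor ij) of I−A; the adjugate is their transpose:
adj(I−A) = Cᵀ =
  [ 0.573125   0.269000   0.263000   0.144125]
  [ 0.155500   0.481250   0.221000   0.192000]
  [ 0.222000   0.159500   0.627250   0.106250]
  [ 0.153375   0.085000   0.194000   0.489125]
det(I−A) = Σ_j (I−A)_1j·C_1j = (0.85)(0.573125) + (-0.40)(0.155500) + (-0.20)(0.222000) + (-0.05)(0.153375) = 0.3728875
(I − A)⁻¹ = adj(I−A) / det(I−A) ≈
  [   1.5370     0.7214     0.7053     0.3865]
  [   0.4170     1.2906     0.5927     0.5149]
  [   0.5954     0.4277     1.6821     0.2849]
  [   0.4113     0.2280     0.5203     1.3117]
The output multiplier for sector j is the column-j sum of the Leontief inverse (I − A)⁻¹ = adj(I−A) / det(I−A).
Column 4 of adj(I−A): (0.144125, 0.192000, 0.106250, 0.489125); det(I−A) = 0.3728875.
m_4 = (0.144125 + 0.192000 + 0.106250 + 0.489125) / 0.3728875 = 0.9315 / 0.3728875 ≈ 2.498.

m_4 = 2.498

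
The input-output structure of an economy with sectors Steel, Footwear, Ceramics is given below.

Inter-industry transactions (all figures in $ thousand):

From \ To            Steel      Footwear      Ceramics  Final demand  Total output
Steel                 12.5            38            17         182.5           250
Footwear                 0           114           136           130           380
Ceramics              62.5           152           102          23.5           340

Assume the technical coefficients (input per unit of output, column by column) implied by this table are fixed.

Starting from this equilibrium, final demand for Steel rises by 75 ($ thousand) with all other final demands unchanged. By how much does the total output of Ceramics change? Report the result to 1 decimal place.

Technical coefficients a_ij = z_ij / X_j:
  a_11 = 12.5/250 = 0.05, a_21 = 0/250 = 0.00, a_31 = 62.5/250 = 0.25
  a_12 = 38/380 = 0.10, a_22 = 114/380 = 0.30, a_32 = 152/380 = 0.40
  a_13 = 17/340 = 0.05, a_23 = 136/340 = 0.40, a_33 = 102/340 = 0.30
I − A =
  [   0.95    -0.10    -0.05]
  [   0.00     0.70    -0.40]
  [  -0.25    -0.40     0.70]
Cofactors of I−A, C_ij = (−1)^(i+j)·(minor ij) (rows/columns in the sector order above):
  C_11 = (0.70)(0.70) − (-0.40)(-0.40) = 0.3300
  C_12 = −[(0.00)(0.70) − (-0.40)(-0.25)] = 0.1000
  C_13 = (0.00)(-0.40) − (0.70)(-0.25) = 0.1750
  C_21 = −[(-0.10)(0.70) − (-0.05)(-0.40)] = 0.0900
  C_22 = (0.95)(0.70) − (-0.05)(-0.25) = 0.6525
  C_23 = −[(0.95)(-0.40) − (-0.10)(-0.25)] = 0.4050
  C_31 = (-0.10)(-0.40) − (-0.05)(0.70) = 0.0750
  C_32 = −[(0.95)(-0.40) − (-0.05)(0.00)] = 0.3800
  C_33 = (0.95)(0.70) − (-0.10)(0.00) = 0.6650
det(I−A) = Σ_j (I−A)_1j·C_1j = (0.95)(0.3300) + (-0.10)(0.1000) + (-0.05)(0.1750) = 0.29475
adj(I−A) = Cᵀ =
  [ 0.3300   0.0900   0.0750]
  [ 0.1000   0.6525   0.3800]
  [ 0.1750   0.4050   0.6650]
(I − A)⁻¹ = adj(I−A) / det(I−A) ≈
  [   1.1196     0.3053     0.2545]
  [   0.3393     2.2137     1.2892]
  [   0.5937     1.3740     2.2561]
Δx = (I − A)⁻¹ Δd with Δd having +75 in the Steel component and 0 elsewhere.
So Δx_3 = L_31 · (+75), where L_31 = adj(I−A)_31 / det(I−A) = 0.1750 / 0.29475.
Δx_3 = 0.1750 × (+75) / 0.29475 = 13.125 / 0.29475 ≈ 44.5.

Δx_3 = 44.5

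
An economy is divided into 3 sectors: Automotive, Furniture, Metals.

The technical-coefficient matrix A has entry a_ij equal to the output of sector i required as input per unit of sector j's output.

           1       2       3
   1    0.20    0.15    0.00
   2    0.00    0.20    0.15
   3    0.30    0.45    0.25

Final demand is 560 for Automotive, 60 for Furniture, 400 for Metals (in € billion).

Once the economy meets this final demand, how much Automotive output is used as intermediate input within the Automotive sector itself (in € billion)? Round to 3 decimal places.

I − A =
  [   0.80    -0.15     0.00]
  [   0.00     0.80    -0.15]
  [  -0.30    -0.45     0.75]
Cofactors of I−A, C_ij = (−1)^(i+j)·(minor ij) (rows/columns in the sector order above):
  C_11 = (0.80)(0.75) − (-0.15)(-0.45) = 0.5325
  C_12 = −[(0.00)(0.75) − (-0.15)(-0.30)] = 0.0450
  C_13 = (0.00)(-0.45) − (0.80)(-0.30) = 0.2400
  C_21 = −[(-0.15)(0.75) − (0.00)(-0.45)] = 0.1125
  C_22 = (0.80)(0.75) − (0.00)(-0.30) = 0.6000
  C_23 = −[(0.80)(-0.45) − (-0.15)(-0.30)] = 0.4050
  C_31 = (-0.15)(-0.15) − (0.00)(0.80) = 0.0225
  C_32 = −[(0.80)(-0.15) − (0.00)(0.00)] = 0.1200
  C_33 = (0.80)(0.80) − (-0.15)(0.00) = 0.6400
det(I−A) = Σ_j (I−A)_1j·C_1j = (0.80)(0.5325) + (-0.15)(0.0450) + (0.00)(0.2400) = 0.41925
adj(I−A) = Cᵀ =
  [ 0.5325   0.1125   0.0225]
  [ 0.0450   0.6000   0.1200]
  [ 0.2400   0.4050   0.6400]
(I − A)⁻¹ = adj(I−A) / det(I−A) ≈
  [   1.2701     0.2683     0.0537]
  [   0.1073     1.4311     0.2862]
  [   0.5725     0.9660     1.5265]
First solve x = (I − A)⁻¹ d = adj(I−A)·d / det(I−A); in particular x_1 = (0.5325·560 + 0.1125·60 + 0.0225·400) / 0.41925 = 313.95 / 0.41925 ≈ 748.83721.
Intermediate flow from 1 to 1: z_11 = a_11 · x_1 = 0.20 × 313.95 / 0.41925 = 62.79 / 0.41925 ≈ 149.767.

z_11 = 149.767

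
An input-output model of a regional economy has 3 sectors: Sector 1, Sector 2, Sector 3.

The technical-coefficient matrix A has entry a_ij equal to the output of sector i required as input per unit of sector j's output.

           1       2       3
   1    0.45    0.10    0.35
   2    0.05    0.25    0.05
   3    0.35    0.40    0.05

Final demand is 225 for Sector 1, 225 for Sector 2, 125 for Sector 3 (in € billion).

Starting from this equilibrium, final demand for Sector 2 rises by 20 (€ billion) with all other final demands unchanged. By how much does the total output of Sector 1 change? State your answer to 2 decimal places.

I − A =
  [   0.55    -0.10    -0.35]
  [  -0.05     0.75    -0.05]
  [  -0.35    -0.40     0.95]
Cofactors of I−A, C_ij = (−1)^(i+j)·(minor ij) (rows/columns in the sector order above):
  C_11 = (0.75)(0.95) − (-0.05)(-0.40) = 0.6925
  C_12 = −[(-0.05)(0.95) − (-0.05)(-0.35)] = 0.0650
  C_13 = (-0.05)(-0.40) − (0.75)(-0.35) = 0.2825
  C_21 = −[(-0.10)(0.95) − (-0.35)(-0.40)] = 0.2350
  C_22 = (0.55)(0.95) − (-0.35)(-0.35) = 0.4000
  C_23 = −[(0.55)(-0.40) − (-0.10)(-0.35)] = 0.2550
  C_31 = (-0.10)(-0.05) − (-0.35)(0.75) = 0.2675
  C_32 = −[(0.55)(-0.05) − (-0.35)(-0.05)] = 0.0450
  C_33 = (0.55)(0.75) − (-0.10)(-0.05) = 0.4075
det(I−A) = Σ_j (I−A)_1j·C_1j = (0.55)(0.6925) + (-0.10)(0.0650) + (-0.35)(0.2825) = 0.2755
adj(I−A) = Cᵀ =
  [ 0.6925   0.2350   0.2675]
  [ 0.0650   0.4000   0.0450]
  [ 0.2825   0.2550   0.4075]
(I − A)⁻¹ = adj(I−A) / det(I−A) ≈
  [   2.5136     0.8530     0.9710]
  [   0.2359     1.4519     0.1633]
  [   1.0254     0.9256     1.4791]
Δx = (I − A)⁻¹ Δd with Δd having +20 in the Sector 2 component and 0 elsewhere.
So Δx_1 = L_12 · (+20), where L_12 = adj(I−A)_12 / det(I−A) = 0.2350 / 0.2755.
Δx_1 = 0.2350 × (+20) / 0.2755 = 4.70 / 0.2755 ≈ 17.06.

Δx_1 = 17.06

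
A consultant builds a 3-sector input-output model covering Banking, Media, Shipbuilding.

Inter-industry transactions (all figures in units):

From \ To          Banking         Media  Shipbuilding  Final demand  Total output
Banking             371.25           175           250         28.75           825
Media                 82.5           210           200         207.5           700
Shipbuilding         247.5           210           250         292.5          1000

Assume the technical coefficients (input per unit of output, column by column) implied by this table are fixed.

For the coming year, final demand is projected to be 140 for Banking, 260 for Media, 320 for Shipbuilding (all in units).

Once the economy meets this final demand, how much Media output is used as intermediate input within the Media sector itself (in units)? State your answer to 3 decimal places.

Technical coefficients a_ij = z_ij / X_j:
  a_BB = 371.25/825 = 0.45, a_MB = 82.5/825 = 0.10, a_SB = 247.5/825 = 0.30
  a_BM = 175/700 = 0.25, a_MM = 210/700 = 0.30, a_SM = 210/700 = 0.30
  a_BS = 250/1000 = 0.25, a_MS = 200/1000 = 0.20, a_SS = 250/1000 = 0.25
I − A =
  [   0.55    -0.25    -0.25]
  [  -0.10     0.70    -0.20]
  [  -0.30    -0.30     0.75]
Cofactors of I−A, C_ij = (−1)^(i+j)·(minor ij) (rows/columns in the sector order above):
  C_11 = (0.70)(0.75) − (-0.20)(-0.30) = 0.4650
  C_12 = −[(-0.10)(0.75) − (-0.20)(-0.30)] = 0.1350
  C_13 = (-0.10)(-0.30) − (0.70)(-0.30) = 0.2400
  C_21 = −[(-0.25)(0.75) − (-0.25)(-0.30)] = 0.2625
  C_22 = (0.55)(0.75) − (-0.25)(-0.30) = 0.3375
  C_23 = −[(0.55)(-0.30) − (-0.25)(-0.30)] = 0.2400
  C_31 = (-0.25)(-0.20) − (-0.25)(0.70) = 0.2250
  C_32 = −[(0.55)(-0.20) − (-0.25)(-0.10)] = 0.1350
  C_33 = (0.55)(0.70) − (-0.25)(-0.10) = 0.3600
det(I−A) = Σ_j (I−A)_1j·C_1j = (0.55)(0.4650) + (-0.25)(0.1350) + (-0.25)(0.2400) = 0.1620
adj(I−A) = Cᵀ =
  [ 0.4650   0.2625   0.2250]
  [ 0.1350   0.3375   0.1350]
  [ 0.2400   0.2400   0.3600]
(I − A)⁻¹ = adj(I−A) / det(I−A) ≈
  [   2.8704     1.6204     1.3889]
  [   0.8333     2.0833     0.8333]
  [   1.4815     1.4815     2.2222]
First solve x = (I − A)⁻¹ d = adj(I−A)·d / det(I−A); in particular x_M = (0.1350·140 + 0.3375·260 + 0.1350·320) / 0.1620 = 149.85 / 0.1620 = 925.00000.
Intermediate flow from M to M: z_MM = a_MM · x_M = 0.30 × 149.85 / 0.1620 = 44.955 / 0.1620 = 277.500.

z_MM = 277.500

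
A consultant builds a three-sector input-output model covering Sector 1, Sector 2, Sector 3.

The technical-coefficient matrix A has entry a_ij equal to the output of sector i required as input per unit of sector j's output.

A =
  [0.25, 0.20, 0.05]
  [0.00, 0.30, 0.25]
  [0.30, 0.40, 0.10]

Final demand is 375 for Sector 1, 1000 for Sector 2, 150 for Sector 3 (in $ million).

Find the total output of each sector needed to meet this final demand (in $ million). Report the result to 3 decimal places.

I − A =
  [   0.75    -0.20    -0.05]
  [   0.00     0.70    -0.25]
  [  -0.30    -0.40     0.90]
Cofactors of I−A, C_ij = (−1)^(i+j)·(minor ij) (rows/columns in the sector order above):
  C_11 = (0.70)(0.90) − (-0.25)(-0.40) = 0.5300
  C_12 = −[(0.00)(0.90) − (-0.25)(-0.30)] = 0.0750
  C_13 = (0.00)(-0.40) − (0.70)(-0.30) = 0.2100
  C_21 = −[(-0.20)(0.90) − (-0.05)(-0.40)] = 0.2000
  C_22 = (0.75)(0.90) − (-0.05)(-0.30) = 0.6600
  C_23 = −[(0.75)(-0.40) − (-0.20)(-0.30)] = 0.3600
  C_31 = (-0.20)(-0.25) − (-0.05)(0.70) = 0.0850
  C_32 = −[(0.75)(-0.25) − (-0.05)(0.00)] = 0.1875
  C_33 = (0.75)(0.70) − (-0.20)(0.00) = 0.5250
det(I−A) = Σ_j (I−A)_1j·C_1j = (0.75)(0.5300) + (-0.20)(0.0750) + (-0.05)(0.2100) = 0.3720
adj(I−A) = Cᵀ =
  [ 0.5300   0.2000   0.0850]
  [ 0.0750   0.6600   0.1875]
  [ 0.2100   0.3600   0.5250]
(I − A)⁻¹ = adj(I−A) / det(I−A) ≈
  [   1.4247     0.5376     0.2285]
  [   0.2016     1.7742     0.5040]
  [   0.5645     0.9677     1.4113]
x = (I − A)⁻¹ d = adj(I−A)·d / det(I−A), with det(I−A) = 0.3720:
  x_1 = (0.5300·375 + 0.2000·1000 + 0.0850·150) / 0.3720 = 411.50 / 0.3720 ≈ 1106.183
  x_2 = (0.0750·375 + 0.6600·1000 + 0.1875·150) / 0.3720 = 716.25 / 0.3720 ≈ 1925.403
  x_3 = (0.2100·375 + 0.3600·1000 + 0.5250·150) / 0.3720 = 517.50 / 0.3720 ≈ 1391.129

x_1 = 1106.183, x_2 = 1925.403, x_3 = 1391.129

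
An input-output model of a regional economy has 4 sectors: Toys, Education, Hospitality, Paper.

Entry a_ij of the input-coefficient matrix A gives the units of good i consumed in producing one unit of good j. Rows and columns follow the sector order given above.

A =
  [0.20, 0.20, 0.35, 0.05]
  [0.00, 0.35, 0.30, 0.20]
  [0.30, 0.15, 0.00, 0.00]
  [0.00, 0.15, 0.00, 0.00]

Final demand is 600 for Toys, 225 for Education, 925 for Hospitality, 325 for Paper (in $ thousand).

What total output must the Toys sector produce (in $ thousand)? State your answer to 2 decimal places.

I − A =
  [   0.80    -0.20    -0.35    -0.05]
  [   0.00     0.65    -0.30    -0.20]
  [  -0.30    -0.15     1.00     0.00]
  [   0.00    -0.15     0.00     1.00]
Compute the cofactors C_ij = (−1)^(i+j)·(3×3 minor ij) of I−A; the adjugate is their transpose:
adj(I−A) = Cᵀ =
  [ 0.57500   0.26000   0.27925   0.08075]
  [ 0.09000   0.69500   0.24000   0.14350]
  [ 0.18600   0.18225   0.49600   0.04575]
  [ 0.01350   0.10425   0.03600   0.39775]
det(I−A) = Σ_j (I−A)_1j·C_1j = (0.80)(0.57500) + (-0.20)(0.09000) + (-0.35)(0.18600) + (-0.05)(0.01350) = 0.376225
(I − A)⁻¹ = adj(I−A) / det(I−A) ≈
  [   1.5283     0.6911     0.7422     0.2146]
  [   0.2392     1.8473     0.6379     0.3814]
  [   0.4944     0.4844     1.3184     0.1216]
  [   0.0359     0.2771     0.0957     1.0572]
x = (I − A)⁻¹ d = adj(I−A)·d / det(I−A), with det(I−A) = 0.376225:
  x_1 = (0.57500·600 + 0.26000·225 + 0.27925·925 + 0.08075·325) / 0.376225 = 688.05 / 0.376225 ≈ 1828.83
  x_2 = (0.09000·600 + 0.69500·225 + 0.24000·925 + 0.14350·325) / 0.376225 = 479.0125 / 0.376225 ≈ 1273.21
  x_3 = (0.18600·600 + 0.18225·225 + 0.49600·925 + 0.04575·325) / 0.376225 = 626.275 / 0.376225 ≈ 1664.63
  x_4 = (0.01350·600 + 0.10425·225 + 0.03600·925 + 0.39775·325) / 0.376225 = 194.125 / 0.376225 ≈ 515.98

x_1 = 1828.83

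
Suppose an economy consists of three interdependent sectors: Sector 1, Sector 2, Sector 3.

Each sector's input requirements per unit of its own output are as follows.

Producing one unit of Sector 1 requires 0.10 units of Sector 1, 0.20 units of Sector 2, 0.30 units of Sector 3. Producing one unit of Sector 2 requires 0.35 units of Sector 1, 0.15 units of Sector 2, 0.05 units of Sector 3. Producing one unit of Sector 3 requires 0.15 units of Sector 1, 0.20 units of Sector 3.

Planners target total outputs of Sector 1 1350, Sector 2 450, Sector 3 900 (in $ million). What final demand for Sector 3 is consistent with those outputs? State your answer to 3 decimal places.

d_3 = 292.500

I − A =
  [   0.90    -0.35    -0.15]
  [  -0.20     0.85     0.00]
  [  -0.30    -0.05     0.80]
d = (I − A) x:
  d_1 = (+0.90)·1350 + (-0.35)·450 + (-0.15)·900 = 922.500
  d_2 = (-0.20)·1350 + (+0.85)·450 + (+0.00)·900 = 112.500
  d_3 = (-0.30)·1350 + (-0.05)·450 + (+0.80)·900 = 292.500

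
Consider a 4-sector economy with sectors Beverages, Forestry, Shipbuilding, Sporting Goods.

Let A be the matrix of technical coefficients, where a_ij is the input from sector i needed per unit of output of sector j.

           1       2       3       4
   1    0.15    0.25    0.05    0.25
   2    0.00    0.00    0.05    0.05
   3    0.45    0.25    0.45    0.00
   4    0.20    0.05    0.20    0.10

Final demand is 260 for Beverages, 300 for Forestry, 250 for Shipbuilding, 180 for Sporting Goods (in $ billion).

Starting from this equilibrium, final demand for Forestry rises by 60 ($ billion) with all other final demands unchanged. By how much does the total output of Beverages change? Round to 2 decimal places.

Δx_1 = 28.04

I − A =
  [   0.85    -0.25    -0.05    -0.25]
  [   0.00     1.00    -0.05    -0.05]
  [  -0.45    -0.25     0.55     0.00]
  [  -0.20    -0.05    -0.20     0.90]
Compute the cofactors C_ij = (−1)^(i+j)·(3×3 minor ij) of I−A; the adjugate is their transpose:
adj(I−A) = Cᵀ =
  [ 0.479875   0.154375   0.109250   0.141875]
  [ 0.030250   0.350500   0.044750   0.027875]
  [ 0.406375   0.285625   0.710375   0.128750]
  [ 0.198625   0.117250   0.184625   0.428750]
det(I−A) = Σ_j (I−A)_1j·C_1j = (0.85)(0.479875) + (-0.25)(0.030250) + (-0.05)(0.406375) + (-0.25)(0.198625) = 0.33035625
(I − A)⁻¹ = adj(I−A) / det(I−A) ≈
  [   1.4526     0.4673     0.3307     0.4295]
  [   0.0916     1.0610     0.1355     0.0844]
  [   1.2301     0.8646     2.1503     0.3897]
  [   0.6012     0.3549     0.5589     1.2978]
Δx = (I − A)⁻¹ Δd with Δd having +60 in the Forestry component and 0 elsewhere.
So Δx_1 = L_12 · (+60), where L_12 = adj(I−A)_12 / det(I−A) = 0.154375 / 0.33035625.
Δx_1 = 0.154375 × (+60) / 0.33035625 = 9.2625 / 0.33035625 ≈ 28.04.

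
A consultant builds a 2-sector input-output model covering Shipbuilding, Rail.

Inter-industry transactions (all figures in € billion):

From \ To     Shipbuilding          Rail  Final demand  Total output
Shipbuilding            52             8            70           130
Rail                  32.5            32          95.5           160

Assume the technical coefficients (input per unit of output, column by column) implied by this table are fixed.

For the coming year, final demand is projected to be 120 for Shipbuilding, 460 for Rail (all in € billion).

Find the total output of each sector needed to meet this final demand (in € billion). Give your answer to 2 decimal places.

Technical coefficients a_ij = z_ij / X_j:
  a_SS = 52/130 = 0.40, a_RS = 32.5/130 = 0.25
  a_SR = 8/160 = 0.05, a_RR = 32/160 = 0.20
I − A =
  [   0.60    -0.05]
  [  -0.25     0.80]
det(I−A) = (0.60)(0.80) − (-0.05)(-0.25) = 0.4675
adj(I−A) = [[0.80, 0.05], [0.25, 0.60]]
(I − A)⁻¹ = adj(I−A) / det(I−A) ≈
  [   1.7112     0.1070]
  [   0.5348     1.2834]
x = (I − A)⁻¹ d = adj(I−A)·d / det(I−A), with det(I−A) = 0.4675:
  x_S = (0.80·120 + 0.05·460) / 0.4675 = 119.00 / 0.4675 ≈ 254.55
  x_R = (0.25·120 + 0.60·460) / 0.4675 = 306.00 / 0.4675 ≈ 654.55

x_S = 254.55, x_R = 654.55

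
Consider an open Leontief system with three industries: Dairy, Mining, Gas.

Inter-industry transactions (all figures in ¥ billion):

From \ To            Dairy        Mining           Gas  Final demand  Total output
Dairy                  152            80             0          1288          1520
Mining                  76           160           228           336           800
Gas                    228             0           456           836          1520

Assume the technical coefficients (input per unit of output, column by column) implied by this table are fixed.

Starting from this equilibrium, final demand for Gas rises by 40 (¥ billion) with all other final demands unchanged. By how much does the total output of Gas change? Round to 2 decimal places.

Technical coefficients a_ij = z_ij / X_j:
  a_DD = 152/1520 = 0.10, a_MD = 76/1520 = 0.05, a_GD = 228/1520 = 0.15
  a_DM = 80/800 = 0.10, a_MM = 160/800 = 0.20, a_GM = 0/800 = 0.00
  a_DG = 0/1520 = 0.00, a_MG = 228/1520 = 0.15, a_GG = 456/1520 = 0.30
I − A =
  [   0.90    -0.10     0.00]
  [  -0.05     0.80    -0.15]
  [  -0.15     0.00     0.70]
Cofactors of I−A, C_ij = (−1)^(i+j)·(minor ij) (rows/columns in the sector order above):
  C_11 = (0.80)(0.70) − (-0.15)(0.00) = 0.5600
  C_12 = −[(-0.05)(0.70) − (-0.15)(-0.15)] = 0.0575
  C_13 = (-0.05)(0.00) − (0.80)(-0.15) = 0.1200
  C_21 = −[(-0.10)(0.70) − (0.00)(0.00)] = 0.0700
  C_22 = (0.90)(0.70) − (0.00)(-0.15) = 0.6300
  C_23 = −[(0.90)(0.00) − (-0.10)(-0.15)] = 0.0150
  C_31 = (-0.10)(-0.15) − (0.00)(0.80) = 0.0150
  C_32 = −[(0.90)(-0.15) − (0.00)(-0.05)] = 0.1350
  C_33 = (0.90)(0.80) − (-0.10)(-0.05) = 0.7150
det(I−A) = Σ_j (I−A)_1j·C_1j = (0.90)(0.5600) + (-0.10)(0.0575) + (0.00)(0.1200) = 0.49825
adj(I−A) = Cᵀ =
  [ 0.5600   0.0700   0.0150]
  [ 0.0575   0.6300   0.1350]
  [ 0.1200   0.0150   0.7150]
(I − A)⁻¹ = adj(I−A) / det(I−A) ≈
  [   1.1239     0.1405     0.0301]
  [   0.1154     1.2644     0.2709]
  [   0.2408     0.0301     1.4350]
Δx = (I − A)⁻¹ Δd with Δd having +40 in the Gas component and 0 elsewhere.
So Δx_G = L_GG · (+40), where L_GG = adj(I−A)_GG / det(I−A) = 0.7150 / 0.49825.
Δx_G = 0.7150 × (+40) / 0.49825 = 28.60 / 0.49825 ≈ 57.40.

Δx_G = 57.40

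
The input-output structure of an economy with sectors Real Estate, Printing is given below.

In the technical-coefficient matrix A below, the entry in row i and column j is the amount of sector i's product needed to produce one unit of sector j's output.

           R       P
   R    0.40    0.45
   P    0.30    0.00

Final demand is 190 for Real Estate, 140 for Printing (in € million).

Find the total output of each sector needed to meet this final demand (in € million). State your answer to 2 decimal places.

x_R = 544.09, x_P = 303.23

I − A =
  [   0.60    -0.45]
  [  -0.30     1.00]
det(I−A) = (0.60)(1.00) − (-0.45)(-0.30) = 0.4650
adj(I−A) = [[1.00, 0.45], [0.30, 0.60]]
(I − A)⁻¹ = adj(I−A) / det(I−A) ≈
  [   2.1505     0.9677]
  [   0.6452     1.2903]
x = (I − A)⁻¹ d = adj(I−A)·d / det(I−A), with det(I−A) = 0.4650:
  x_R = (1.00·190 + 0.45·140) / 0.4650 = 253.00 / 0.4650 ≈ 544.09
  x_P = (0.30·190 + 0.60·140) / 0.4650 = 141.00 / 0.4650 ≈ 303.23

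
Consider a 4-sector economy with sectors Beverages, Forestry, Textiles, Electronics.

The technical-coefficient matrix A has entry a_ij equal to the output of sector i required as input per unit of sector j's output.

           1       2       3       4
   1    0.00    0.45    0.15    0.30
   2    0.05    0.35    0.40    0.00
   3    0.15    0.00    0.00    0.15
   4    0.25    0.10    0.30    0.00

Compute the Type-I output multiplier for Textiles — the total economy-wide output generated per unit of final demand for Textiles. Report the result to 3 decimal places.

I − A =
  [   1.00    -0.45    -0.15    -0.30]
  [  -0.05     0.65    -0.40     0.00]
  [  -0.15     0.00     1.00    -0.15]
  [  -0.25    -0.10    -0.30     1.00]
Compute the cofactors C_ij = (−1)^(i+j)·(3×3 minor ij) of I−A; the adjugate is their transpose:
adj(I−A) = Cᵀ =
  [ 0.614750   0.462000   0.348000   0.236625]
  [ 0.122750   0.838375   0.382000   0.094125]
  [ 0.122625   0.103875   0.577250   0.123375]
  [ 0.202750   0.230500   0.298375   0.585875]
det(I−A) = Σ_j (I−A)_1j·C_1j = (1.00)(0.614750) + (-0.45)(0.122750) + (-0.15)(0.122625) + (-0.30)(0.202750) = 0.48029375
(I − A)⁻¹ = adj(I−A) / det(I−A) ≈
  [   1.2799     0.9619     0.7246     0.4927]
  [   0.2556     1.7455     0.7953     0.1960]
  [   0.2553     0.2163     1.2019     0.2569]
  [   0.4221     0.4799     0.6212     1.2198]
The output multiplier for sector j is the column-j sum of the Leontief inverse (I − A)⁻¹ = adj(I−A) / det(I−A).
Column 3 of adj(I−A): (0.348000, 0.382000, 0.577250, 0.298375); det(I−A) = 0.48029375.
m_3 = (0.348000 + 0.382000 + 0.577250 + 0.298375) / 0.48029375 = 1.605625 / 0.48029375 ≈ 3.343.

m_3 = 3.343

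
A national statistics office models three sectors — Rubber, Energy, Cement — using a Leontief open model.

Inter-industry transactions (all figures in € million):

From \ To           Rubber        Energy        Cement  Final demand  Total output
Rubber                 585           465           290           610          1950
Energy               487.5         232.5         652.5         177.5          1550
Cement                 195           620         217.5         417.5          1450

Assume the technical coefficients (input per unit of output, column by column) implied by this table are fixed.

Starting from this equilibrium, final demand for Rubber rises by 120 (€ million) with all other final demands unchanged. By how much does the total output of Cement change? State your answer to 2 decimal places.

Technical coefficients a_ij = z_ij / X_j:
  a_RR = 585/1950 = 0.30, a_ER = 487.5/1950 = 0.25, a_CR = 195/1950 = 0.10
  a_RE = 465/1550 = 0.30, a_EE = 232.5/1550 = 0.15, a_CE = 620/1550 = 0.40
  a_RC = 290/1450 = 0.20, a_EC = 652.5/1450 = 0.45, a_CC = 217.5/1450 = 0.15
I − A =
  [   0.70    -0.30    -0.20]
  [  -0.25     0.85    -0.45]
  [  -0.10    -0.40     0.85]
Cofactors of I−A, C_ij = (−1)^(i+j)·(minor ij) (rows/columns in the sector order above):
  C_11 = (0.85)(0.85) − (-0.45)(-0.40) = 0.5425
  C_12 = −[(-0.25)(0.85) − (-0.45)(-0.10)] = 0.2575
  C_13 = (-0.25)(-0.40) − (0.85)(-0.10) = 0.1850
  C_21 = −[(-0.30)(0.85) − (-0.20)(-0.40)] = 0.3350
  C_22 = (0.70)(0.85) − (-0.20)(-0.10) = 0.5750
  C_23 = −[(0.70)(-0.40) − (-0.30)(-0.10)] = 0.3100
  C_31 = (-0.30)(-0.45) − (-0.20)(0.85) = 0.3050
  C_32 = −[(0.70)(-0.45) − (-0.20)(-0.25)] = 0.3650
  C_33 = (0.70)(0.85) − (-0.30)(-0.25) = 0.5200
det(I−A) = Σ_j (I−A)_1j·C_1j = (0.70)(0.5425) + (-0.30)(0.2575) + (-0.20)(0.1850) = 0.2655
adj(I−A) = Cᵀ =
  [ 0.5425   0.3350   0.3050]
  [ 0.2575   0.5750   0.3650]
  [ 0.1850   0.3100   0.5200]
(I − A)⁻¹ = adj(I−A) / det(I−A) ≈
  [   2.0433     1.2618     1.1488]
  [   0.9699     2.1657     1.3748]
  [   0.6968     1.1676     1.9586]
Δx = (I − A)⁻¹ Δd with Δd having +120 in the Rubber component and 0 elsewhere.
So Δx_C = L_CR · (+120), where L_CR = adj(I−A)_CR / det(I−A) = 0.1850 / 0.2655.
Δx_C = 0.1850 × (+120) / 0.2655 = 22.20 / 0.2655 ≈ 83.62.

Δx_C = 83.62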